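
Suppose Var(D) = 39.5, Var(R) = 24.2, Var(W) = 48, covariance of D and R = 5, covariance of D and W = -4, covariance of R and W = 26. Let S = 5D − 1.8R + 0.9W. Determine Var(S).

Var(S) = 894.548

Var(S) = a²·Var(D) + b²·Var(R) + c²·Var(W) + 2ab·covariance of D and R + 2ac·covariance of D and W + 2bc·covariance of R and W, with a = 5, b = -1.8, c = 0.9.
= 987.5 + 78.408 + 38.88 + (-90) + (-36) + (-84.24)
= 894.548.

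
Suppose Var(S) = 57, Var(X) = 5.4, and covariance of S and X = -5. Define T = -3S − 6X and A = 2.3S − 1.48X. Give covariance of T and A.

covariance of T and A = -298.548

By bilinearity, covariance of T and A = ac·Var(S) + bd·Var(X) + (ad+bc)·covariance of S and X, with a=-3, b=-6, c=2.3, d=-1.48.
ac·Var(S) = (-3)·2.3·57 = -393.3
bd·Var(X) = (-6)·(-1.48)·5.4 = 47.952
(ad+bc)·covariance of S and X = (-9.36)·(-5) = 46.8
covariance of T and A = -393.3 + 47.952 + 46.8 = -298.548.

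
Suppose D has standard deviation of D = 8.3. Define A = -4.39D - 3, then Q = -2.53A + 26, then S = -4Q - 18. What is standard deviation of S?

standard deviation of A = |-4.39|·8.3 = 36.437.
standard deviation of Q = |-2.53|·36.437 = 92.18561.
standard deviation of S = |-4|·92.18561 = 368.74244.

standard deviation of S = 368.74244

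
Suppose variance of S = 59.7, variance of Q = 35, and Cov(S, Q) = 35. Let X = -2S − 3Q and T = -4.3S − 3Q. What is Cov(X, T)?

By bilinearity, Cov(X, T) = ac·variance of S + bd·variance of Q + (ad+bc)·Cov(S, Q), with a=-2, b=-3, c=-4.3, d=-3.
ac·variance of S = (-2)·(-4.3)·59.7 = 513.42
bd·variance of Q = (-3)·(-3)·35 = 315
(ad+bc)·Cov(S, Q) = (18.9)·35 = 661.5
Cov(X, T) = 513.42 + 315 + 661.5 = 1489.92.

Cov(X, T) = 1489.92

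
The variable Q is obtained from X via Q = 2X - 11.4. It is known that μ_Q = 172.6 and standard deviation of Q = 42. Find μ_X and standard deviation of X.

From Q = 2X - 11.4: μ_Q = a·μ_X + b, so μ_X = (μ_Q − b)/a = (172.6 − (-11.4))/2 = 92.
standard deviation of Q = |a|·standard deviation of X, so standard deviation of X = 42/|2| = 21.

μ_X = 92, standard deviation of X = 21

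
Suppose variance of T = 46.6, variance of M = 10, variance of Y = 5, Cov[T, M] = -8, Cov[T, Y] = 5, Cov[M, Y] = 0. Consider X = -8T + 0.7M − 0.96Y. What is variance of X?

variance of X = 3158.308

variance of X = a²·variance of T + b²·variance of M + c²·variance of Y + 2ab·Cov[T, M] + 2ac·Cov[T, Y] + 2bc·Cov[M, Y], with a = -8, b = 0.7, c = -0.96.
= 2982.4 + 4.9 + 4.608 + 89.6 + 76.8 + 0
= 3158.308.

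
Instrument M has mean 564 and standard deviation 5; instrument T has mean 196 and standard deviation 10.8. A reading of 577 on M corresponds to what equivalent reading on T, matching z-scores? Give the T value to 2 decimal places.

T = 224.08

z = (577 − 564)/5 = 2.6.
T = 196 + z·10.8 = 196 + (577 − 564)·10.8/5 = 224.08.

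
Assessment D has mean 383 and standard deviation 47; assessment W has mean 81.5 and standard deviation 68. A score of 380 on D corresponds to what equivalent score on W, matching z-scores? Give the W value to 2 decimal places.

W = 77.16

z = (380 − 383)/47 ≈ -0.0638.
W = 81.5 + z·68 = 81.5 + (380 − 383)·68/47 ≈ 77.16.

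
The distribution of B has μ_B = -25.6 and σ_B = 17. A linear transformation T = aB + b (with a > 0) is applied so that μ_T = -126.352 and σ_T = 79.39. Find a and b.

σ_T = a·σ_B (a > 0), so a = 79.39/17 = 4.67.
μ_T = a·μ_B + b, so b = -126.352 − 4.67·(-25.6) = -6.8.

a = 4.67, b = -6.8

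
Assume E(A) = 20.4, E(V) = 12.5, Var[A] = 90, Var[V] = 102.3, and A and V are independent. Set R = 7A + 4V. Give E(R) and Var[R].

E(R) = 7·E(A) + 4·E(V) = 7·20.4 + 4·12.5 = 192.8.
Var[R] = a²·Var[A] + b²·Var[V] + 2ab·covariance of A and V with a = 7, b = 4.
Independence gives covariance of A and V = 0.
= 7²·90 + 4²·102.3 + 2·7·4·0
= 4410 + 1636.8 + 0 = 6046.8.

E(R) = 192.8, Var[R] = 6046.8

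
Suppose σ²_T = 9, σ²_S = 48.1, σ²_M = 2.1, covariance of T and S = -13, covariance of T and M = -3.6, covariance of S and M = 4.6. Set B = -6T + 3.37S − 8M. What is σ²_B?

σ²_B = 936.75489

σ²_B = a²·σ²_T + b²·σ²_S + c²·σ²_M + 2ab·covariance of T and S + 2ac·covariance of T and M + 2bc·covariance of S and M, with a = -6, b = 3.37, c = -8.
= 324 + 546.26689 + 134.4 + 525.72 + (-345.6) + (-248.032)
= 936.75489.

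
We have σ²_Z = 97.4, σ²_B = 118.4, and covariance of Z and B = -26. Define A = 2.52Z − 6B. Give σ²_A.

σ²_A = a²·σ²_Z + b²·σ²_B + 2ab·covariance of Z and B with a = 2.52, b = -6.
= 2.52²·97.4 + (-6)²·118.4 + 2·2.52·(-6)·(-26)
= 618.52896 + 4262.4 + 786.24 = 5667.16896.

σ²_A = 5667.16896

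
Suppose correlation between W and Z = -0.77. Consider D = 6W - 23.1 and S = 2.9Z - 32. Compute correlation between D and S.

correlation between D and S = -0.77

Linear rescalings preserve correlation up to sign; here the slopes 6 and 2.9 have the same sign, so correlation between D and S = correlation between W and Z = -0.77.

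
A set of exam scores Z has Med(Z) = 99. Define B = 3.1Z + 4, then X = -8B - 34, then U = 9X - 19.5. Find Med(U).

Med(B) = 3.1·99 + 4 = 310.9.
Med(X) = (-8)·310.9 + (-34) = -2521.2.
Med(U) = 9·(-2521.2) + (-19.5) = -22710.3.

Med(U) = -22710.3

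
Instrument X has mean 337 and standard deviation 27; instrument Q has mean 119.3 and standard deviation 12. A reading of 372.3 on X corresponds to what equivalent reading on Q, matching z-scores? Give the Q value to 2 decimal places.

z = (372.3 − 337)/27 ≈ 1.3074.
Q = 119.3 + z·12 = 119.3 + (372.3 − 337)·12/27 ≈ 134.99.

Q = 134.99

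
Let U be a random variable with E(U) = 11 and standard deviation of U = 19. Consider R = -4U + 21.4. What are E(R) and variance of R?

E(R) = -22.6, variance of R = 5776

R = -4U + 21.4 is linear with a = -4, b = 21.4.
E(R) = a·E(U) + b = (-4)·11 + 21.4 = -22.6.
variance of U = 19² = 361.
variance of R = a²·variance of U = (-4)²·361 = 5776 (the additive constant 21.4 does not affect variance).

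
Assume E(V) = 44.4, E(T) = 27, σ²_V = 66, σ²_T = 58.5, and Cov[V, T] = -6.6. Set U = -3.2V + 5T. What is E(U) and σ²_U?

E(U) = -7.08, σ²_U = 2349.54

E(U) = (-3.2)·E(V) + 5·E(T) = (-3.2)·44.4 + 5·27 = -7.08.
σ²_U = a²·σ²_V + b²·σ²_T + 2ab·Cov[V, T] with a = -3.2, b = 5.
= (-3.2)²·66 + 5²·58.5 + 2·(-3.2)·5·(-6.6)
= 675.84 + 1462.5 + 211.2 = 2349.54.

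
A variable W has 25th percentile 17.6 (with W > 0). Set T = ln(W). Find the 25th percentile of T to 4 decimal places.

ln(W) is increasing, so P_{25}(T) = g(P_{25}(W)) ≈ 2.8679.

25th percentile of T = 2.8679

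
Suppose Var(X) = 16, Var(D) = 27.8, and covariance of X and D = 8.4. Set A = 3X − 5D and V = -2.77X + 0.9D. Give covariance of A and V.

covariance of A and V = -119.04

By bilinearity, covariance of A and V = ac·Var(X) + bd·Var(D) + (ad+bc)·covariance of X and D, with a=3, b=-5, c=-2.77, d=0.9.
ac·Var(X) = 3·(-2.77)·16 = -132.96
bd·Var(D) = (-5)·0.9·27.8 = -125.1
(ad+bc)·covariance of X and D = (16.55)·8.4 = 139.02
covariance of A and V = -132.96 + (-125.1) + 139.02 = -119.04.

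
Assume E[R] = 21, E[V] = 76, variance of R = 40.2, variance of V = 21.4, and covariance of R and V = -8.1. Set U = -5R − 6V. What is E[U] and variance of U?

E[U] = -561, variance of U = 1289.4

E[U] = (-5)·E[R] + (-6)·E[V] = (-5)·21 + (-6)·76 = -561.
variance of U = a²·variance of R + b²·variance of V + 2ab·covariance of R and V with a = -5, b = -6.
= (-5)²·40.2 + (-6)²·21.4 + 2·(-5)·(-6)·(-8.1)
= 1005 + 770.4 + (-486) = 1289.4.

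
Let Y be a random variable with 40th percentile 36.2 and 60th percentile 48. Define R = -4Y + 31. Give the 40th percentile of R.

Since a = -4 < 0 the transformation is decreasing, reversing order: the 40th percentile of R corresponds to the 60th percentile of Y.
So P_{40}(R) = a·P_{60}(Y) + b = (-4)·48 + 31 = -161.

40th percentile of R = -161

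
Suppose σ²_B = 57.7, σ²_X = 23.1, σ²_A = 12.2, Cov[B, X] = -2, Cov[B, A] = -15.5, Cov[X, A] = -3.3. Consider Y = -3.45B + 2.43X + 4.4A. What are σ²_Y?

σ²_Y = 1492.91624

σ²_Y = a²·σ²_B + b²·σ²_X + c²·σ²_A + 2ab·Cov[B, X] + 2ac·Cov[B, A] + 2bc·Cov[X, A], with a = -3.45, b = 2.43, c = 4.4.
= 686.77425 + 136.40319 + 236.192 + 33.534 + 470.58 + (-70.5672)
= 1492.91624.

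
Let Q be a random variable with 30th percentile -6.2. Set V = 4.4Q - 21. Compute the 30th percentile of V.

30th percentile of V = -48.28

Since a = 4.4 > 0 the transformation is increasing, so the 30th percentile of V = a·(P_{30} of Q) + b = 4.4·(-6.2) + (-21) = -48.28.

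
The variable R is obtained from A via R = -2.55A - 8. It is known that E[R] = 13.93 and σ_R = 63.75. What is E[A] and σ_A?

E[A] = -8.6, σ_A = 25

From R = -2.55A - 8: E[R] = a·E[A] + b, so E[A] = (E[R] − b)/a = (13.93 − (-8))/(-2.55) = -8.6.
σ_R = |a|·σ_A, so σ_A = 63.75/|-2.55| = 25.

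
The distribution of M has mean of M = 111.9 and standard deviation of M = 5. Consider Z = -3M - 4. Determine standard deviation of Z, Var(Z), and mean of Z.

standard deviation of Z = 15, Var(Z) = 225, mean of Z = -339.7

Z = -3M - 4 is linear with a = -3, b = -4.
standard deviation of Z = |a|·standard deviation of M = |-3|·5 = 15.
Var(M) = 5² = 25.
Var(Z) = a²·Var(M) = (-3)²·25 = 225 (the additive constant -4 does not affect variance).
mean of Z = a·mean of M + b = (-3)·111.9 + (-4) = -339.7.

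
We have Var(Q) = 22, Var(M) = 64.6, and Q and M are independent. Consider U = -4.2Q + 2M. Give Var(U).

Var(U) = 646.48

Var(U) = a²·Var(Q) + b²·Var(M) + 2ab·Cov(Q, M) with a = -4.2, b = 2.
Independence gives Cov(Q, M) = 0.
= (-4.2)²·22 + 2²·64.6 + 2·(-4.2)·2·0
= 388.08 + 258.4 + 0 = 646.48.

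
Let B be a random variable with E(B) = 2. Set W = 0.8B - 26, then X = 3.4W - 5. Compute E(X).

E(W) = 0.8·2 + (-26) = -24.4.
E(X) = 3.4·(-24.4) + (-5) = -87.96.

E(X) = -87.96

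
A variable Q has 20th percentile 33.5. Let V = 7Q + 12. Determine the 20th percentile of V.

Since a = 7 > 0 the transformation is increasing, so the 20th percentile of V = a·(P_{20} of Q) + b = 7·33.5 + 12 = 246.5.

20th percentile of V = 246.5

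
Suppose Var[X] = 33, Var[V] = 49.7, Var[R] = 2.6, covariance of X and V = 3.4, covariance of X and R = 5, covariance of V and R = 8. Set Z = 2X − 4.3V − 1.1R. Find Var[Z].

Var[Z] = a²·Var[X] + b²·Var[V] + c²·Var[R] + 2ab·covariance of X and V + 2ac·covariance of X and R + 2bc·covariance of V and R, with a = 2, b = -4.3, c = -1.1.
= 132 + 918.953 + 3.146 + (-58.48) + (-22) + 75.68
= 1049.299.

Var[Z] = 1049.299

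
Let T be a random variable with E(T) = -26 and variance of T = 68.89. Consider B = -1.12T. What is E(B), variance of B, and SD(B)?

B = -1.12T is linear with a = -1.12, b = 0.
E(B) = a·E(T) + b = (-1.12)·(-26) = 29.12.
variance of B = a²·variance of T = (-1.12)²·68.89 = 86.415616.
SD(T) = √68.89 = 8.3.
SD(B) = |a|·SD(T) = |-1.12|·8.3 = 9.296.

E(B) = 29.12, variance of B = 86.415616, SD(B) = 9.296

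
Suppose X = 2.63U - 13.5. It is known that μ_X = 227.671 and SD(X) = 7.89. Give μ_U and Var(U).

μ_U = 91.7, Var(U) = 9

From X = 2.63U - 13.5: μ_X = a·μ_U + b, so μ_U = (μ_X − b)/a = (227.671 − (-13.5))/2.63 = 91.7.
Var(X) = 7.89² = 62.2521.
Var(X) = a²·Var(U), so Var(U) = 62.2521/2.63² = 9.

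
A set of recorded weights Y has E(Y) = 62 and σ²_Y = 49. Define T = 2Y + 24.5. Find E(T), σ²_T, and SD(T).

T = 2Y + 24.5 is linear with a = 2, b = 24.5.
E(T) = a·E(Y) + b = 2·62 + 24.5 = 148.5.
σ²_T = a²·σ²_Y = 2²·49 = 196 (the additive constant 24.5 does not affect variance).
SD(Y) = √49 = 7.
SD(T) = |a|·SD(Y) = |2|·7 = 14.

E(T) = 148.5, σ²_T = 196, SD(T) = 14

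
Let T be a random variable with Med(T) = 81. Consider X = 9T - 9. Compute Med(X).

A linear map preserves order up to sign, so Med(X) = a·Med(T) + b = 9·81 + (-9) = 720.

Med(X) = 720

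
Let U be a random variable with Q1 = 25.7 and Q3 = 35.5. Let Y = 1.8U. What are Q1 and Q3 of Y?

a = 1.8 > 0: Q1(Y) = a·Q1(U)+b = 46.26, Q3(Y) = a·Q3(U)+b = 63.9.

Q1(Y) = 46.26, Q3(Y) = 63.9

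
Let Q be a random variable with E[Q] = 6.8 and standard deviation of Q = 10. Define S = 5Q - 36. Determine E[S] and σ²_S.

S = 5Q - 36 is linear with a = 5, b = -36.
E[S] = a·E[Q] + b = 5·6.8 + (-36) = -2.
σ²_Q = 10² = 100.
σ²_S = a²·σ²_Q = 5²·100 = 2500 (the additive constant -36 does not affect variance).

E[S] = -2, σ²_S = 2500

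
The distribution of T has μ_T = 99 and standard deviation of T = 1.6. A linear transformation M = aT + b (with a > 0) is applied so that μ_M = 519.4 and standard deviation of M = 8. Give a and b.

standard deviation of M = a·standard deviation of T (a > 0), so a = 8/1.6 = 5.
μ_M = a·μ_T + b, so b = 519.4 − 5·99 = 24.4.

a = 5, b = 24.4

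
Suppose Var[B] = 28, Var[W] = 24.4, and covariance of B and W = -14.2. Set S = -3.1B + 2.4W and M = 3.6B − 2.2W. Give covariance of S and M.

By bilinearity, covariance of S and M = ac·Var[B] + bd·Var[W] + (ad+bc)·covariance of B and W, with a=-3.1, b=2.4, c=3.6, d=-2.2.
ac·Var[B] = (-3.1)·3.6·28 = -312.48
bd·Var[W] = 2.4·(-2.2)·24.4 = -128.832
(ad+bc)·covariance of B and W = (15.46)·(-14.2) = -219.532
covariance of S and M = -312.48 + (-128.832) + (-219.532) = -660.844.

covariance of S and M = -660.844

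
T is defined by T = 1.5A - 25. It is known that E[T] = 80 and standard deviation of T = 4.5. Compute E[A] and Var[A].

From T = 1.5A - 25: E[T] = a·E[A] + b, so E[A] = (E[T] − b)/a = (80 − (-25))/1.5 = 70.
Var[T] = 4.5² = 20.25.
Var[T] = a²·Var[A], so Var[A] = 20.25/1.5² = 9.

E[A] = 70, Var[A] = 9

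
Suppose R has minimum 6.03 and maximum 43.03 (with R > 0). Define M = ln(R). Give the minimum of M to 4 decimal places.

min(M) = 1.7967

ln(R) is increasing on this domain, so min(M) comes from min(R) = 6.03: min(M) = ln(6.03) ≈ 1.7967.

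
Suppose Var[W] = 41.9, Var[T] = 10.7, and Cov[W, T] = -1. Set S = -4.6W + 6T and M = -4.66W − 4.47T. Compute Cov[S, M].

Cov[S, M] = 618.5924

By bilinearity, Cov[S, M] = ac·Var[W] + bd·Var[T] + (ad+bc)·Cov[W, T], with a=-4.6, b=6, c=-4.66, d=-4.47.
ac·Var[W] = (-4.6)·(-4.66)·41.9 = 898.1684
bd·Var[T] = 6·(-4.47)·10.7 = -286.974
(ad+bc)·Cov[W, T] = (-7.398)·(-1) = 7.398
Cov[S, M] = 898.1684 + (-286.974) + 7.398 = 618.5924.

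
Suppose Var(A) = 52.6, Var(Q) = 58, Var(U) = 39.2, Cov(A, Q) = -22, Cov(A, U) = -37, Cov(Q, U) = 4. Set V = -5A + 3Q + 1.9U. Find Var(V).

Var(V) = a²·Var(A) + b²·Var(Q) + c²·Var(U) + 2ab·Cov(A, Q) + 2ac·Cov(A, U) + 2bc·Cov(Q, U), with a = -5, b = 3, c = 1.9.
= 1315 + 522 + 141.512 + 660 + 703 + 45.6
= 3387.112.

Var(V) = 3387.112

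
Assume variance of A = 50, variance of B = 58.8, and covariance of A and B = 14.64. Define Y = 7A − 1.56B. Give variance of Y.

variance of Y = a²·variance of A + b²·variance of B + 2ab·covariance of A and B with a = 7, b = -1.56.
= 7²·50 + (-1.56)²·58.8 + 2·7·(-1.56)·14.64
= 2450 + 143.09568 + (-319.7376) = 2273.35808.

variance of Y = 2273.35808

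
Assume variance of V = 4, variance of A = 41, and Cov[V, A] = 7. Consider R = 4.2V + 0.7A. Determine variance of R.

variance of R = 131.81

variance of R = a²·variance of V + b²·variance of A + 2ab·Cov[V, A] with a = 4.2, b = 0.7.
= 4.2²·4 + 0.7²·41 + 2·4.2·0.7·7
= 70.56 + 20.09 + 41.16 = 131.81.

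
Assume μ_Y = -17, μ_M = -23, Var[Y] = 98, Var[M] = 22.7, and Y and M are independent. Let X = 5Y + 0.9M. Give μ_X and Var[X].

μ_X = -105.7, Var[X] = 2468.387

μ_X = 5·μ_Y + 0.9·μ_M = 5·(-17) + 0.9·(-23) = -105.7.
Var[X] = a²·Var[Y] + b²·Var[M] + 2ab·Cov(Y, M) with a = 5, b = 0.9.
Independence gives Cov(Y, M) = 0.
= 5²·98 + 0.9²·22.7 + 2·5·0.9·0
= 2450 + 18.387 + 0 = 2468.387.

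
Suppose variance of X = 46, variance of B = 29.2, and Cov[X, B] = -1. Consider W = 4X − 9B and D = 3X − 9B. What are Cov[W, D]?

By bilinearity, Cov[W, D] = ac·variance of X + bd·variance of B + (ad+bc)·Cov[X, B], with a=4, b=-9, c=3, d=-9.
ac·variance of X = 4·3·46 = 552
bd·variance of B = (-9)·(-9)·29.2 = 2365.2
(ad+bc)·Cov[X, B] = (-63)·(-1) = 63
Cov[W, D] = 552 + 2365.2 + 63 = 2980.2.

Cov[W, D] = 2980.2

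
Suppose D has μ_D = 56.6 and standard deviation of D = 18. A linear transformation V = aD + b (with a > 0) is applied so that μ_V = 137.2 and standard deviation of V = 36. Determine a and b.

a = 2, b = 24

standard deviation of V = a·standard deviation of D (a > 0), so a = 36/18 = 2.
μ_V = a·μ_D + b, so b = 137.2 − 2·56.6 = 24.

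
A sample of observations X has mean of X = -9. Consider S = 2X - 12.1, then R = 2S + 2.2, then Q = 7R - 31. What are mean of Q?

mean of Q = -437

mean of S = 2·(-9) + (-12.1) = -30.1.
mean of R = 2·(-30.1) + 2.2 = -58.
mean of Q = 7·(-58) + (-31) = -437.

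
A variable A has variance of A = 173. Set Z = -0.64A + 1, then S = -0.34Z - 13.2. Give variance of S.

variance of S = 8.19150848

variance of Z = (-0.64)²·173 = 70.8608.
variance of S = (-0.34)²·70.8608 = 8.19150848.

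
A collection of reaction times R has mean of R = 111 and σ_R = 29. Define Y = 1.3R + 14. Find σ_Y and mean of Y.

Y = 1.3R + 14 is linear with a = 1.3, b = 14.
σ_Y = |a|·σ_R = |1.3|·29 = 37.7.
mean of Y = a·mean of R + b = 1.3·111 + 14 = 158.3.

σ_Y = 37.7, mean of Y = 158.3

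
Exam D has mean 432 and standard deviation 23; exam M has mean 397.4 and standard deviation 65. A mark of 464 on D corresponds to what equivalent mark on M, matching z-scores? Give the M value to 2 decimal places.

z = (464 − 432)/23 ≈ 1.3913.
M = 397.4 + z·65 = 397.4 + (464 − 432)·65/23 ≈ 487.83.

M = 487.83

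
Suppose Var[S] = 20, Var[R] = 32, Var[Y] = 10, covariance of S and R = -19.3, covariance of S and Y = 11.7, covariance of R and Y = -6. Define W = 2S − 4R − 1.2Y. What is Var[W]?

Var[W] = a²·Var[S] + b²·Var[R] + c²·Var[Y] + 2ab·covariance of S and R + 2ac·covariance of S and Y + 2bc·covariance of R and Y, with a = 2, b = -4, c = -1.2.
= 80 + 512 + 14.4 + 308.8 + (-56.16) + (-57.6)
= 801.44.

Var[W] = 801.44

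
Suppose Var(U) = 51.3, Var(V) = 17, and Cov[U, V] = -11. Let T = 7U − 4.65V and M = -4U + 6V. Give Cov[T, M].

By bilinearity, Cov[T, M] = ac·Var(U) + bd·Var(V) + (ad+bc)·Cov[U, V], with a=7, b=-4.65, c=-4, d=6.
ac·Var(U) = 7·(-4)·51.3 = -1436.4
bd·Var(V) = (-4.65)·6·17 = -474.3
(ad+bc)·Cov[U, V] = (60.6)·(-11) = -666.6
Cov[T, M] = -1436.4 + (-474.3) + (-666.6) = -2577.3.

Cov[T, M] = -2577.3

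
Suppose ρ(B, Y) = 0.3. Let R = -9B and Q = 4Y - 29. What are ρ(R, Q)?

ρ(R, Q) = -0.3

Linear rescalings preserve |correlation|; the slopes -9 and 4 have opposite signs, so the correlation flips sign: ρ(R, Q) = −ρ(B, Y) = -0.3.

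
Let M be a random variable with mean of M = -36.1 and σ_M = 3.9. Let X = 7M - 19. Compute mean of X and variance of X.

mean of X = -271.7, variance of X = 745.29

X = 7M - 19 is linear with a = 7, b = -19.
mean of X = a·mean of M + b = 7·(-36.1) + (-19) = -271.7.
variance of M = 3.9² = 15.21.
variance of X = a²·variance of M = 7²·15.21 = 745.29 (the additive constant -19 does not affect variance).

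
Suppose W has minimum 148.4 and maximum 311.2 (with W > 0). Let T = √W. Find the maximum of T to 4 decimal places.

max(T) = 17.6409

√W is increasing on this domain, so max(T) comes from max(W) = 311.2: max(T) = √(311.2) ≈ 17.6409.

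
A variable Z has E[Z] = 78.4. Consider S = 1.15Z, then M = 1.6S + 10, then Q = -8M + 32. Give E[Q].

E[S] = 1.15·78.4 = 90.16.
E[M] = 1.6·90.16 + 10 = 154.256.
E[Q] = (-8)·154.256 + 32 = -1202.048.

E[Q] = -1202.048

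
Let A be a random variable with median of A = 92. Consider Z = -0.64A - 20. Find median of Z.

A linear map preserves order up to sign, so median of Z = a·median of A + b = (-0.64)·92 + (-20) = -78.88.

median of Z = -78.88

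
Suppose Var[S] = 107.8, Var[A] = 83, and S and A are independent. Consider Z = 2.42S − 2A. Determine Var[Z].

Var[Z] = a²·Var[S] + b²·Var[A] + 2ab·Cov[S, A] with a = 2.42, b = -2.
Independence gives Cov[S, A] = 0.
= 2.42²·107.8 + (-2)²·83 + 2·2.42·(-2)·0
= 631.31992 + 332 + 0 = 963.31992.

Var[Z] = 963.31992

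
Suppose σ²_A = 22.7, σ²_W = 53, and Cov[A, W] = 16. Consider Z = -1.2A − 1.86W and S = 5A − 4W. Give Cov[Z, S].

By bilinearity, Cov[Z, S] = ac·σ²_A + bd·σ²_W + (ad+bc)·Cov[A, W], with a=-1.2, b=-1.86, c=5, d=-4.
ac·σ²_A = (-1.2)·5·22.7 = -136.2
bd·σ²_W = (-1.86)·(-4)·53 = 394.32
(ad+bc)·Cov[A, W] = (-4.5)·16 = -72
Cov[Z, S] = -136.2 + 394.32 + (-72) = 186.12.

Cov[Z, S] = 186.12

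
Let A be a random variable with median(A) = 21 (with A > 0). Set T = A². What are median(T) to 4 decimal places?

A² is monotone on this domain, so median(T) = square(21) = 441.

median(T) = 441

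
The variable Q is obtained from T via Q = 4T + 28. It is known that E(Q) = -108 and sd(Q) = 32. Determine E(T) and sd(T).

From Q = 4T + 28: E(Q) = a·E(T) + b, so E(T) = (E(Q) − b)/a = (-108 − 28)/4 = -34.
sd(Q) = |a|·sd(T), so sd(T) = 32/|4| = 8.

E(T) = -34, sd(T) = 8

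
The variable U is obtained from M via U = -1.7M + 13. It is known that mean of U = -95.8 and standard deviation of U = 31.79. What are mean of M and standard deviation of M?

From U = -1.7M + 13: mean of U = a·mean of M + b, so mean of M = (mean of U − b)/a = (-95.8 − 13)/(-1.7) = 64.
standard deviation of U = |a|·standard deviation of M, so standard deviation of M = 31.79/|-1.7| = 18.7.

mean of M = 64, standard deviation of M = 18.7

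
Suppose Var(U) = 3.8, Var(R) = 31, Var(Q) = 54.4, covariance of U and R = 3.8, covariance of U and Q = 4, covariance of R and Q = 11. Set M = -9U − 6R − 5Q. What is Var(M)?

Var(M) = 4214.2

Var(M) = a²·Var(U) + b²·Var(R) + c²·Var(Q) + 2ab·covariance of U and R + 2ac·covariance of U and Q + 2bc·covariance of R and Q, with a = -9, b = -6, c = -5.
= 307.8 + 1116 + 1360 + 410.4 + 360 + 660
= 4214.2.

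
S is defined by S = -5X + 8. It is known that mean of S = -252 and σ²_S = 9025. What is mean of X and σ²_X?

From S = -5X + 8: mean of S = a·mean of X + b, so mean of X = (mean of S − b)/a = (-252 − 8)/(-5) = 52.
σ²_S = a²·σ²_X, so σ²_X = 9025/(-5)² = 361.

mean of X = 52, σ²_X = 361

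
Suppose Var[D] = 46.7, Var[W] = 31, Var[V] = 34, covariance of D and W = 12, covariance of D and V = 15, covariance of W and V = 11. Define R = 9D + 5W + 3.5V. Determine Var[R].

Var[R] = 7384.2

Var[R] = a²·Var[D] + b²·Var[W] + c²·Var[V] + 2ab·covariance of D and W + 2ac·covariance of D and V + 2bc·covariance of W and V, with a = 9, b = 5, c = 3.5.
= 3782.7 + 775 + 416.5 + 1080 + 945 + 385
= 7384.2.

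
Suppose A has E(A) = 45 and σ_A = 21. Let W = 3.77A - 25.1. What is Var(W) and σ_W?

Var(W) = 6267.8889, σ_W = 79.17

W = 3.77A - 25.1 is linear with a = 3.77, b = -25.1.
Var(A) = 21² = 441.
Var(W) = a²·Var(A) = 3.77²·441 = 6267.8889 (the additive constant -25.1 does not affect variance).
σ_W = |a|·σ_A = |3.77|·21 = 79.17.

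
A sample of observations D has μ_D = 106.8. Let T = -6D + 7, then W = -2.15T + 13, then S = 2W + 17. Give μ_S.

μ_S = 2768.34

μ_T = (-6)·106.8 + 7 = -633.8.
μ_W = (-2.15)·(-633.8) + 13 = 1375.67.
μ_S = 2·1375.67 + 17 = 2768.34.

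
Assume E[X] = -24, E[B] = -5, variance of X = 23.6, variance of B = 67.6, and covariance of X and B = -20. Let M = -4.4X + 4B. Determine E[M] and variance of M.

E[M] = (-4.4)·E[X] + 4·E[B] = (-4.4)·(-24) + 4·(-5) = 85.6.
variance of M = a²·variance of X + b²·variance of B + 2ab·covariance of X and B with a = -4.4, b = 4.
= (-4.4)²·23.6 + 4²·67.6 + 2·(-4.4)·4·(-20)
= 456.896 + 1081.6 + 704 = 2242.496.

E[M] = 85.6, variance of M = 2242.496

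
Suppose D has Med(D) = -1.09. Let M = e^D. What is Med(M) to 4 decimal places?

Med(M) = 0.3362

e^D is monotone on this domain, so Med(M) = exp(-1.09) ≈ 0.3362.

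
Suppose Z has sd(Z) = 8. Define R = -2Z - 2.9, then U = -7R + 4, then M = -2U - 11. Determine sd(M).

sd(R) = |-2|·8 = 16.
sd(U) = |-7|·16 = 112.
sd(M) = |-2|·112 = 224.

sd(M) = 224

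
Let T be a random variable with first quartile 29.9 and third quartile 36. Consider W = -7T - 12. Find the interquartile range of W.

IQR of T = Q3 − Q1 = 36 − 29.9 = 6.1.
Under W = aT + b, IQR(W) = |a|·IQR(T) = |-7|·6.1 = 42.7 (shifts cancel; spread scales by |a|).

IQR(W) = 42.7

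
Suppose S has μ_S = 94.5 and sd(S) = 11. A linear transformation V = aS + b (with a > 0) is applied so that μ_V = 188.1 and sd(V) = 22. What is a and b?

a = 2, b = -0.9

sd(V) = a·sd(S) (a > 0), so a = 22/11 = 2.
μ_V = a·μ_S + b, so b = 188.1 − 2·94.5 = -0.9.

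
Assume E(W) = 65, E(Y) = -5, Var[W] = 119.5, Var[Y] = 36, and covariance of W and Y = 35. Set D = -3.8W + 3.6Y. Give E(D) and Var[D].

E(D) = -265, Var[D] = 1234.54

E(D) = (-3.8)·E(W) + 3.6·E(Y) = (-3.8)·65 + 3.6·(-5) = -265.
Var[D] = a²·Var[W] + b²·Var[Y] + 2ab·covariance of W and Y with a = -3.8, b = 3.6.
= (-3.8)²·119.5 + 3.6²·36 + 2·(-3.8)·3.6·35
= 1725.58 + 466.56 + (-957.6) = 1234.54.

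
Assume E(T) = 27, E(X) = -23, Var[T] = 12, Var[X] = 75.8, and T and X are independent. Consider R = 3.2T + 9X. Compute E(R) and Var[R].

E(R) = 3.2·E(T) + 9·E(X) = 3.2·27 + 9·(-23) = -120.6.
Var[R] = a²·Var[T] + b²·Var[X] + 2ab·Cov(T, X) with a = 3.2, b = 9.
Independence gives Cov(T, X) = 0.
= 3.2²·12 + 9²·75.8 + 2·3.2·9·0
= 122.88 + 6139.8 + 0 = 6262.68.

E(R) = -120.6, Var[R] = 6262.68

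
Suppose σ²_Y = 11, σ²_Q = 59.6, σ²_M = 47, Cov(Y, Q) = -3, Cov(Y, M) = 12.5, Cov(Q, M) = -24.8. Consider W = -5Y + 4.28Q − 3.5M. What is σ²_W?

σ²_W = a²·σ²_Y + b²·σ²_Q + c²·σ²_M + 2ab·Cov(Y, Q) + 2ac·Cov(Y, M) + 2bc·Cov(Q, M), with a = -5, b = 4.28, c = -3.5.
= 275 + 1091.77664 + 575.75 + 128.4 + 437.5 + 743.008
= 3251.43464.

σ²_W = 3251.43464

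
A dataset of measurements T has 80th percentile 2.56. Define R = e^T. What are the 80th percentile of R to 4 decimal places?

80th percentile of R = 12.9358

e^T is increasing, so P_{80}(R) = g(P_{80}(T)) ≈ 12.9358.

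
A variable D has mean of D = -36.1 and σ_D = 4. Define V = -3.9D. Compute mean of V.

mean of V = 140.79

V = -3.9D is linear with a = -3.9, b = 0.
mean of V = a·mean of D + b = (-3.9)·(-36.1) = 140.79.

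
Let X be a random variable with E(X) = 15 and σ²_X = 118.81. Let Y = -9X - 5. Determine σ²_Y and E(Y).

σ²_Y = 9623.61, E(Y) = -140

Y = -9X - 5 is linear with a = -9, b = -5.
σ²_Y = a²·σ²_X = (-9)²·118.81 = 9623.61 (the additive constant -5 does not affect variance).
E(Y) = a·E(X) + b = (-9)·15 + (-5) = -140.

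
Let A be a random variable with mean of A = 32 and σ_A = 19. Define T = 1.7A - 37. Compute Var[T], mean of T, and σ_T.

T = 1.7A - 37 is linear with a = 1.7, b = -37.
Var[A] = 19² = 361.
Var[T] = a²·Var[A] = 1.7²·361 = 1043.29 (the additive constant -37 does not affect variance).
mean of T = a·mean of A + b = 1.7·32 + (-37) = 17.4.
σ_T = |a|·σ_A = |1.7|·19 = 32.3.

Var[T] = 1043.29, mean of T = 17.4, σ_T = 32.3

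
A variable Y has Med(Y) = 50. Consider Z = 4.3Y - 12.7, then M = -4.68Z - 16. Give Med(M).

Med(M) = -962.764

Med(Z) = 4.3·50 + (-12.7) = 202.3.
Med(M) = (-4.68)·202.3 + (-16) = -962.764.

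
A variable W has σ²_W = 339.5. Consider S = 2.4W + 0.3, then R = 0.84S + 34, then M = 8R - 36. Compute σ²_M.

σ²_M = 88308.154368

σ²_S = 2.4²·339.5 = 1955.52.
σ²_R = 0.84²·1955.52 = 1379.814912.
σ²_M = 8²·1379.814912 = 88308.154368.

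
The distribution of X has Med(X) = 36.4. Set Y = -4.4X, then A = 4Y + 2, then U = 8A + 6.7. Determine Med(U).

Med(Y) = (-4.4)·36.4 = -160.16.
Med(A) = 4·(-160.16) + 2 = -638.64.
Med(U) = 8·(-638.64) + 6.7 = -5102.42.

Med(U) = -5102.42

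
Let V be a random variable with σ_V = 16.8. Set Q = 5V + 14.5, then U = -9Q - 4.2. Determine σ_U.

σ_U = 756

σ_Q = |5|·16.8 = 84.
σ_U = |-9|·84 = 756.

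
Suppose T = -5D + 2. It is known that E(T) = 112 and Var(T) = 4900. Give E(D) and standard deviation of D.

From T = -5D + 2: E(T) = a·E(D) + b, so E(D) = (E(T) − b)/a = (112 − 2)/(-5) = -22.
standard deviation of T = √4900 = 70.
standard deviation of T = |a|·standard deviation of D, so standard deviation of D = 70/|-5| = 14.

E(D) = -22, standard deviation of D = 14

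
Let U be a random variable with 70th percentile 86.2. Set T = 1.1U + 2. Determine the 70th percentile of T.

70th percentile of T = 96.82

Since a = 1.1 > 0 the transformation is increasing, so the 70th percentile of T = a·(P_{70} of U) + b = 1.1·86.2 + 2 = 96.82.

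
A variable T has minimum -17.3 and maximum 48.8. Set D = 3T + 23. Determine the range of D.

Range of T = 48.8 − (-17.3) = 66.1.
Range(D) = |a|·Range(T) = |3|·66.1 = 198.3.

Range(D) = 198.3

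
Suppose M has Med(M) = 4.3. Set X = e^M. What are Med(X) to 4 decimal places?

e^M is monotone on this domain, so Med(X) = exp(4.3) ≈ 73.6998.

Med(X) = 73.6998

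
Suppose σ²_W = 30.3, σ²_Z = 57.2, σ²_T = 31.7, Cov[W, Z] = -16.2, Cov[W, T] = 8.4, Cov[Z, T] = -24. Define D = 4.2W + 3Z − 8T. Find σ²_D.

σ²_D = a²·σ²_W + b²·σ²_Z + c²·σ²_T + 2ab·Cov[W, Z] + 2ac·Cov[W, T] + 2bc·Cov[Z, T], with a = 4.2, b = 3, c = -8.
= 534.492 + 514.8 + 2028.8 + (-408.24) + (-564.48) + 1152
= 3257.372.

σ²_D = 3257.372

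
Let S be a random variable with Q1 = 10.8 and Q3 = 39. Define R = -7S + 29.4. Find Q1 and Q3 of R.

a = -7 < 0 reverses order: Q1(R) comes from Q3(S), Q3(R) from Q1(S).
Q1(R) = (-7)·39 + 29.4 = -243.6; Q3(R) = (-7)·10.8 + 29.4 = -46.2.

Q1(R) = -243.6, Q3(R) = -46.2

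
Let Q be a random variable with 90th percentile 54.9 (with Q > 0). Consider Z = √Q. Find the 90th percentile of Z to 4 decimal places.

90th percentile of Z = 7.4095

√Q is increasing, so P_{90}(Z) = g(P_{90}(Q)) ≈ 7.4095.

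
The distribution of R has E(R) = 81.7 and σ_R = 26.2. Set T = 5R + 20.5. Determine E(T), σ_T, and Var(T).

E(T) = 429, σ_T = 131, Var(T) = 17161

T = 5R + 20.5 is linear with a = 5, b = 20.5.
E(T) = a·E(R) + b = 5·81.7 + 20.5 = 429.
σ_T = |a|·σ_R = |5|·26.2 = 131.
Var(R) = 26.2² = 686.44.
Var(T) = a²·Var(R) = 5²·686.44 = 17161 (the additive constant 20.5 does not affect variance).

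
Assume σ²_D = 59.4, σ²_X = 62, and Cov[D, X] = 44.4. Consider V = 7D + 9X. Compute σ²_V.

σ²_V = a²·σ²_D + b²·σ²_X + 2ab·Cov[D, X] with a = 7, b = 9.
= 7²·59.4 + 9²·62 + 2·7·9·44.4
= 2910.6 + 5022 + 5594.4 = 13527.

σ²_V = 13527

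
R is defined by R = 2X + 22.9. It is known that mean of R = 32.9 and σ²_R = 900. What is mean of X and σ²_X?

mean of X = 5, σ²_X = 225

From R = 2X + 22.9: mean of R = a·mean of X + b, so mean of X = (mean of R − b)/a = (32.9 − 22.9)/2 = 5.
σ²_R = a²·σ²_X, so σ²_X = 900/2² = 225.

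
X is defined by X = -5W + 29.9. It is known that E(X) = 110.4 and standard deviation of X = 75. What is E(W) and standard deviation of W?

From X = -5W + 29.9: E(X) = a·E(W) + b, so E(W) = (E(X) − b)/a = (110.4 − 29.9)/(-5) = -16.1.
standard deviation of X = |a|·standard deviation of W, so standard deviation of W = 75/|-5| = 15.

E(W) = -16.1, standard deviation of W = 15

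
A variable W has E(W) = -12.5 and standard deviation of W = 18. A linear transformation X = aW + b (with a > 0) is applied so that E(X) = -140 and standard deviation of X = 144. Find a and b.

a = 8, b = -40

standard deviation of X = a·standard deviation of W (a > 0), so a = 144/18 = 8.
E(X) = a·E(W) + b, so b = -140 − 8·(-12.5) = -40.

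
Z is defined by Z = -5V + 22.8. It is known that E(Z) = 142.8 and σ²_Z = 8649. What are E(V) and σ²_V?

From Z = -5V + 22.8: E(Z) = a·E(V) + b, so E(V) = (E(Z) − b)/a = (142.8 − 22.8)/(-5) = -24.
σ²_Z = a²·σ²_V, so σ²_V = 8649/(-5)² = 345.96.

E(V) = -24, σ²_V = 345.96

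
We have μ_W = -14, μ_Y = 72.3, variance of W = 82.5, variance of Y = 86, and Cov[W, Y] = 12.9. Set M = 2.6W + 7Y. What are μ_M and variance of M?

μ_M = 469.7, variance of M = 5241.26

μ_M = 2.6·μ_W + 7·μ_Y = 2.6·(-14) + 7·72.3 = 469.7.
variance of M = a²·variance of W + b²·variance of Y + 2ab·Cov[W, Y] with a = 2.6, b = 7.
= 2.6²·82.5 + 7²·86 + 2·2.6·7·12.9
= 557.7 + 4214 + 469.56 = 5241.26.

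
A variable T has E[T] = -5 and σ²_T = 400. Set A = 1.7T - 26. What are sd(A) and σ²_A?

A = 1.7T - 26 is linear with a = 1.7, b = -26.
sd(T) = √400 = 20.
sd(A) = |a|·sd(T) = |1.7|·20 = 34.
σ²_A = a²·σ²_T = 1.7²·400 = 1156 (the additive constant -26 does not affect variance).

sd(A) = 34, σ²_A = 1156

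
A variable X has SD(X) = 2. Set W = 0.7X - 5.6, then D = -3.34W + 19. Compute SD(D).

SD(W) = |0.7|·2 = 1.4.
SD(D) = |-3.34|·1.4 = 4.676.

SD(D) = 4.676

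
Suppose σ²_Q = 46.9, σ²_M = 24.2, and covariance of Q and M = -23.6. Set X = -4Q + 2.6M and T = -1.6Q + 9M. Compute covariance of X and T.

covariance of X and T = 1814.216

By bilinearity, covariance of X and T = ac·σ²_Q + bd·σ²_M + (ad+bc)·covariance of Q and M, with a=-4, b=2.6, c=-1.6, d=9.
ac·σ²_Q = (-4)·(-1.6)·46.9 = 300.16
bd·σ²_M = 2.6·9·24.2 = 566.28
(ad+bc)·covariance of Q and M = (-40.16)·(-23.6) = 947.776
covariance of X and T = 300.16 + 566.28 + 947.776 = 1814.216.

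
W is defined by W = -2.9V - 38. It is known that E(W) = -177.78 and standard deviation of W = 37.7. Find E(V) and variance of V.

E(V) = 48.2, variance of V = 169

From W = -2.9V - 38: E(W) = a·E(V) + b, so E(V) = (E(W) − b)/a = (-177.78 − (-38))/(-2.9) = 48.2.
variance of W = 37.7² = 1421.29.
variance of W = a²·variance of V, so variance of V = 1421.29/(-2.9)² = 169.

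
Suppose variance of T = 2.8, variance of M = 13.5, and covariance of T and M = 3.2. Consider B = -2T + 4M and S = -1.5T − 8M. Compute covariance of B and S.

covariance of B and S = -391.6

By bilinearity, covariance of B and S = ac·variance of T + bd·variance of M + (ad+bc)·covariance of T and M, with a=-2, b=4, c=-1.5, d=-8.
ac·variance of T = (-2)·(-1.5)·2.8 = 8.4
bd·variance of M = 4·(-8)·13.5 = -432
(ad+bc)·covariance of T and M = (10)·3.2 = 32
covariance of B and S = 8.4 + (-432) + 32 = -391.6.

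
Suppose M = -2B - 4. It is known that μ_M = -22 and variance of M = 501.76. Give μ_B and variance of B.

μ_B = 9, variance of B = 125.44

From M = -2B - 4: μ_M = a·μ_B + b, so μ_B = (μ_M − b)/a = (-22 − (-4))/(-2) = 9.
variance of M = a²·variance of B, so variance of B = 501.76/(-2)² = 125.44.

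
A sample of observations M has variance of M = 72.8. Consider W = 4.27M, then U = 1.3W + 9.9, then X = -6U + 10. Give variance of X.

variance of X = 80756.2855008

variance of W = 4.27²·72.8 = 1327.35512.
variance of U = 1.3²·1327.35512 = 2243.2301528.
variance of X = (-6)²·2243.2301528 = 80756.2855008.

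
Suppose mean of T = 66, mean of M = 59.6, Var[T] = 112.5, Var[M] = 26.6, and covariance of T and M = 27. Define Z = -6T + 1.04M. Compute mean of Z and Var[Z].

mean of Z = (-6)·mean of T + 1.04·mean of M = (-6)·66 + 1.04·59.6 = -334.016.
Var[Z] = a²·Var[T] + b²·Var[M] + 2ab·covariance of T and M with a = -6, b = 1.04.
= (-6)²·112.5 + 1.04²·26.6 + 2·(-6)·1.04·27
= 4050 + 28.77056 + (-336.96) = 3741.81056.

mean of Z = -334.016, Var[Z] = 3741.81056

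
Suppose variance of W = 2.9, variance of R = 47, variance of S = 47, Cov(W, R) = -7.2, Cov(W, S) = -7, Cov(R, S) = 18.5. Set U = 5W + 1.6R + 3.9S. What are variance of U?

variance of U = 750.37

variance of U = a²·variance of W + b²·variance of R + c²·variance of S + 2ab·Cov(W, R) + 2ac·Cov(W, S) + 2bc·Cov(R, S), with a = 5, b = 1.6, c = 3.9.
= 72.5 + 120.32 + 714.87 + (-115.2) + (-273) + 230.88
= 750.37.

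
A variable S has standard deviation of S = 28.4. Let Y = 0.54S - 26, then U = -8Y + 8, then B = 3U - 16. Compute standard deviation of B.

standard deviation of B = 368.064

standard deviation of Y = |0.54|·28.4 = 15.336.
standard deviation of U = |-8|·15.336 = 122.688.
standard deviation of B = |3|·122.688 = 368.064.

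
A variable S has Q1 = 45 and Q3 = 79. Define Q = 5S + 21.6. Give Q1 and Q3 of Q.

a = 5 > 0: Q1(Q) = a·Q1(S)+b = 246.6, Q3(Q) = a·Q3(S)+b = 416.6.

Q1(Q) = 246.6, Q3(Q) = 416.6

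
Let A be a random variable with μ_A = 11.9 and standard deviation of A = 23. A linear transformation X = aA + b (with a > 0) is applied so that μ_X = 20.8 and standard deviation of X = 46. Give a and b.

a = 2, b = -3

standard deviation of X = a·standard deviation of A (a > 0), so a = 46/23 = 2.
μ_X = a·μ_A + b, so b = 20.8 − 2·11.9 = -3.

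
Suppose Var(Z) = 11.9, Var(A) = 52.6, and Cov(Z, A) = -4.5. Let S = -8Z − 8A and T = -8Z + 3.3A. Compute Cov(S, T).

By bilinearity, Cov(S, T) = ac·Var(Z) + bd·Var(A) + (ad+bc)·Cov(Z, A), with a=-8, b=-8, c=-8, d=3.3.
ac·Var(Z) = (-8)·(-8)·11.9 = 761.6
bd·Var(A) = (-8)·3.3·52.6 = -1388.64
(ad+bc)·Cov(Z, A) = (37.6)·(-4.5) = -169.2
Cov(S, T) = 761.6 + (-1388.64) + (-169.2) = -796.24.

Cov(S, T) = -796.24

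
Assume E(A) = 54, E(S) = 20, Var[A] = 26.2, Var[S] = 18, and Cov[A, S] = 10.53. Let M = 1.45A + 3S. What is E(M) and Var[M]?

E(M) = 138.3, Var[M] = 308.6965

E(M) = 1.45·E(A) + 3·E(S) = 1.45·54 + 3·20 = 138.3.
Var[M] = a²·Var[A] + b²·Var[S] + 2ab·Cov[A, S] with a = 1.45, b = 3.
= 1.45²·26.2 + 3²·18 + 2·1.45·3·10.53
= 55.0855 + 162 + 91.611 = 308.6965.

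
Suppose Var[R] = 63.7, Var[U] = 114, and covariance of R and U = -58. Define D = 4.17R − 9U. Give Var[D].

Var[D] = 14695.15293

Var[D] = a²·Var[R] + b²·Var[U] + 2ab·covariance of R and U with a = 4.17, b = -9.
= 4.17²·63.7 + (-9)²·114 + 2·4.17·(-9)·(-58)
= 1107.67293 + 9234 + 4353.48 = 14695.15293.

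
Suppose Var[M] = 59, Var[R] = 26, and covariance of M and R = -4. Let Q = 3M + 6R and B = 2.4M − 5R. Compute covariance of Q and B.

By bilinearity, covariance of Q and B = ac·Var[M] + bd·Var[R] + (ad+bc)·covariance of M and R, with a=3, b=6, c=2.4, d=-5.
ac·Var[M] = 3·2.4·59 = 424.8
bd·Var[R] = 6·(-5)·26 = -780
(ad+bc)·covariance of M and R = (-0.6)·(-4) = 2.4
covariance of Q and B = 424.8 + (-780) + 2.4 = -352.8.

covariance of Q and B = -352.8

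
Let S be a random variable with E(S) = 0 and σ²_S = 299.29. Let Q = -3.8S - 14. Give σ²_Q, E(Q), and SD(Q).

σ²_Q = 4321.7476, E(Q) = -14, SD(Q) = 65.74

Q = -3.8S - 14 is linear with a = -3.8, b = -14.
σ²_Q = a²·σ²_S = (-3.8)²·299.29 = 4321.7476 (the additive constant -14 does not affect variance).
E(Q) = a·E(S) + b = (-3.8)·0 + (-14) = -14.
SD(S) = √299.29 = 17.3.
SD(Q) = |a|·SD(S) = |-3.8|·17.3 = 65.74.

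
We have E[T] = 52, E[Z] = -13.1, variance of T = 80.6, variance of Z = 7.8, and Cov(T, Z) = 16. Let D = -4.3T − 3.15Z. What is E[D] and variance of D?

E[D] = -182.335, variance of D = 2001.1295

E[D] = (-4.3)·E[T] + (-3.15)·E[Z] = (-4.3)·52 + (-3.15)·(-13.1) = -182.335.
variance of D = a²·variance of T + b²·variance of Z + 2ab·Cov(T, Z) with a = -4.3, b = -3.15.
= (-4.3)²·80.6 + (-3.15)²·7.8 + 2·(-4.3)·(-3.15)·16
= 1490.294 + 77.3955 + 433.44 = 2001.1295.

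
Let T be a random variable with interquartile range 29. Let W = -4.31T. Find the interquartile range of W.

IQR(W) = 124.99

Under W = aT + b, IQR(W) = |a|·IQR(T) = |-4.31|·29 = 124.99 (shifts cancel; spread scales by |a|).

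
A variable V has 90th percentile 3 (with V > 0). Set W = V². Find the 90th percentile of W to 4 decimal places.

90th percentile of W = 9

V² is increasing, so P_{90}(W) = g(P_{90}(V)) = 9.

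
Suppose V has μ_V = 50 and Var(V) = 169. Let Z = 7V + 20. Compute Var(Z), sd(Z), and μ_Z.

Var(Z) = 8281, sd(Z) = 91, μ_Z = 370

Z = 7V + 20 is linear with a = 7, b = 20.
Var(Z) = a²·Var(V) = 7²·169 = 8281 (the additive constant 20 does not affect variance).
sd(V) = √169 = 13.
sd(Z) = |a|·sd(V) = |7|·13 = 91.
μ_Z = a·μ_V + b = 7·50 + 20 = 370.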